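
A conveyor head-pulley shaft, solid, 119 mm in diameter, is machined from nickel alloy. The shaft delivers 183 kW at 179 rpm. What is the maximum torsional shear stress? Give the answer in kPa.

29500 kPa

ω = 2π·179/60 = 18.74 rad/s, so T = P/ω = 183×10³ / 18.74 = 9763 N·m.
J = πd⁴/32 = π(0.119)⁴/32 = 1.969×10^-5 m⁴.
τ_max = T·r/J = 9763 × 0.0595 / 1.969×10^-5 = 2.951×10^7 Pa.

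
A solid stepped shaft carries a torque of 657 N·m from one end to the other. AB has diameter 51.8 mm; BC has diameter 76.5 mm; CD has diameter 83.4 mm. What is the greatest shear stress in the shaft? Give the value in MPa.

24.1 MPa

Under the same torque, τ_max = 16T/(πd³) is largest where d is smallest — segment AB (d = 51.8 mm).
τ_max = 16·657.0/(π·(0.0518)³) = 2.407×10^7 Pa.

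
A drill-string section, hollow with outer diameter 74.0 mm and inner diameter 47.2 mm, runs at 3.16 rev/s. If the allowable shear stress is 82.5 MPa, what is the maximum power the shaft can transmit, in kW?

109 kW

J = π(d_o⁴ − d_i⁴)/32 = π(0.0740⁴ − 0.0472⁴)/32 = 2.457×10^-6 m⁴.
T_max = τ_allow·J/r = 8.25×10^7 × 2.457×10^-6 / 0.0370 = 5478 N·m.
ω = 2π·3.16 = 19.85 rad/s, so P_max = T_max·ω = 1.088×10^5 W.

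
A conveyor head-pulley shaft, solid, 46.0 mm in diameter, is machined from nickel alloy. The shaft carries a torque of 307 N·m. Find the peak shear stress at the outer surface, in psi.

2330 psi

J = πd⁴/32 = π(0.0460)⁴/32 = 4.396×10^-7 m⁴.
τ_max = T·r/J = 307.0 × 0.0230 / 4.396×10^-7 = 1.606×10^7 Pa.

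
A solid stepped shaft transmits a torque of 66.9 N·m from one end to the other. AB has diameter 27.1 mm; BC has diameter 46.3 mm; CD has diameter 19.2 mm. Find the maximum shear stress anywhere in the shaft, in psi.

Under the same torque, τ_max = 16T/(πd³) is largest where d is smallest — segment CD (d = 19.2 mm).
τ_max = 16·66.90/(π·(0.0192)³) = 4.814×10^7 Pa.

6980 psi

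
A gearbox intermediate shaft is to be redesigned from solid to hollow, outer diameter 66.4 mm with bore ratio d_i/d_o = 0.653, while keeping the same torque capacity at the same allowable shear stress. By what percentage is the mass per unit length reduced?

34.4 %

Equal τ_max and T ⇒ the solid shaft needs d_s³ = d_o³(1−k⁴), so d_s = 66.4·(1−0.653⁴)^(1/3) = 62.10 mm.
Area ratio A_h/A_s = d_o²(1−k²)/d_s² = (1−k²)/(1−k⁴)^(2/3) = 0.6557.
Mass saving = 1 − 0.6557 = 34.4 %.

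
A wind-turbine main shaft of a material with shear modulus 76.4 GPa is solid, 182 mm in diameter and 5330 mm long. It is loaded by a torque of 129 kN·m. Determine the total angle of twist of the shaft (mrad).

83.5 mrad

J = πd⁴/32 = π(0.182)⁴/32 = 1.077×10^-4 m⁴.
θ = T·L/(G·J) = 129000 × 5.33 / (76.4×10⁹ × 1.077×10^-4) = 0.08355 rad.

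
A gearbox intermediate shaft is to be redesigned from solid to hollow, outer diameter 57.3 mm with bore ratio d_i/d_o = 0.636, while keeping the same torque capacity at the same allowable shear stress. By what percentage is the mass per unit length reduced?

32.9 %

Equal τ_max and T ⇒ the solid shaft needs d_s³ = d_o³(1−k⁴), so d_s = 57.3·(1−0.636⁴)^(1/3) = 53.99 mm.
Area ratio A_h/A_s = d_o²(1−k²)/d_s² = (1−k²)/(1−k⁴)^(2/3) = 0.6708.
Mass saving = 1 − 0.6708 = 32.9 %.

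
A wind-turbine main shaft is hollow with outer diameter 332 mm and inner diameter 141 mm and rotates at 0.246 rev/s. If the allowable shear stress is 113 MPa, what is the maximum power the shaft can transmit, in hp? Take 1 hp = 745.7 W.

J = π(d_o⁴ − d_i⁴)/32 = π(0.332⁴ − 0.141⁴)/32 = 1.154×10^-3 m⁴.
T_max = τ_allow·J/r = 1.13×10^8 × 1.154×10^-3 / 0.166 = 785500 N·m.
ω = 2π·0.246 = 1.546 rad/s, so P_max = T_max·ω = 1.214×10^6 W.

1630 hp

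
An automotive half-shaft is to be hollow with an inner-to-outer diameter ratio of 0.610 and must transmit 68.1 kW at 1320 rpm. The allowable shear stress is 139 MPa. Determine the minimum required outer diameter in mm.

27.6 mm

ω = 2π·1320/60 = 138.2 rad/s, so T = P/ω = 68.1×10³ / 138.2 = 492.7 N·m.
For a hollow shaft with d_i/d_o = 0.610: τ_max = 16T/(π d_o³ (1−k⁴)), so d_o = [16T/(π τ_allow (1−k⁴))]^(1/3) = [16·492.7/(π·1.39×10^8·0.8615)]^(1/3) = 0.02757 m.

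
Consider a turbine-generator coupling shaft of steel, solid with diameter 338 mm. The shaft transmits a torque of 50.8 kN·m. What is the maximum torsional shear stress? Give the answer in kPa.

6700 kPa

J = πd⁴/32 = π(0.338)⁴/32 = 1.281×10^-3 m⁴.
τ_max = T·r/J = 50800 × 0.169 / 1.281×10^-3 = 6.700×10^6 Pa.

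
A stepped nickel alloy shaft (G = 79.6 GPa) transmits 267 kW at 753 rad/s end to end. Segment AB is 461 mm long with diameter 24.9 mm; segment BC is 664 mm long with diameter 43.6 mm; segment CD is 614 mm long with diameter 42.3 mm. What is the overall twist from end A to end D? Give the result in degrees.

ω = 753 rad/s, so T = P/ω = 267×10³ / 753.0 = 354.6 N·m.
J_AB = π(0.0249)⁴/32 = 3.77×10^-8 m⁴; J_BC = π(0.0436)⁴/32 = 3.55×10^-7 m⁴; J_CD = π(0.0423)⁴/32 = 3.14×10^-7 m⁴.
θ = (T/G)·Σ L_i/J_i = (354.6/79.6×10⁹)·(0.461/3.77×10^-8 + 0.664/3.55×10^-7 + 0.614/3.14×10^-7) = 0.07145 rad.

4.09°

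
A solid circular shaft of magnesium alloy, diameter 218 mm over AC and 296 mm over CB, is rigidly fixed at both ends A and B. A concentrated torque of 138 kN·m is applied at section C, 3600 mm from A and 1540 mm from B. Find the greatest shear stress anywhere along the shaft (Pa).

2.41e7 Pa

Compatibility: T_A·a/J_AC = T_B·b/J_CB with T_A + T_B = T₀.
J_AC = 2.22×10^-4 m⁴, J_CB = 7.54×10^-4 m⁴, so T_A = T₀·(J_AC/a)/((J_AC/a)+(J_CB/b)) = 15430 N·m, T_B = 122600 N·m.
τ in each portion: τ_AC = 7.58×10^6 Pa, τ_CB = 2.41×10^7 Pa; maximum is in CB.
τ_max = T_CB·r/J = 122600·0.148/7.54×10^-4 = 2.407×10^7 Pa.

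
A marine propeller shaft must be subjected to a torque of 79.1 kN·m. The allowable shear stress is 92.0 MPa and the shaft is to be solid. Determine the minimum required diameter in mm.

For a solid shaft τ_max = 16T/(πd³), so d = (16T/(π τ_allow))^(1/3) = (16·79100/(π·9.20×10^7))^(1/3) = 0.1636 m.

164 mm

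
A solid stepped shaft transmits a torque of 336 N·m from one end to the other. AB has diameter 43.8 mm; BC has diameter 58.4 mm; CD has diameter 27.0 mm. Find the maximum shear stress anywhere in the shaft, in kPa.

86900 kPa

Under the same torque, τ_max = 16T/(πd³) is largest where d is smallest — segment CD (d = 27.0 mm).
τ_max = 16·336.0/(π·(0.0270)³) = 8.694×10^7 Pa.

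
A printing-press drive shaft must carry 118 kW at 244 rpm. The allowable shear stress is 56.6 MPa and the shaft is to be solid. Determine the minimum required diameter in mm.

74.6 mm

ω = 2π·244/60 = 25.55 rad/s, so T = P/ω = 118×10³ / 25.55 = 4618 N·m.
For a solid shaft τ_max = 16T/(πd³), so d = (16T/(π τ_allow))^(1/3) = (16·4618/(π·5.66×10^7))^(1/3) = 0.07462 m.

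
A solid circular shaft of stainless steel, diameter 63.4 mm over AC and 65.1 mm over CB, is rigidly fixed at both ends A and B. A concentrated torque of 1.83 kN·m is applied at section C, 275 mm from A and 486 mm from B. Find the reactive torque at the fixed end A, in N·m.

1120 N·m

Compatibility: T_A·a/J_AC = T_B·b/J_CB with T_A + T_B = T₀.
J_AC = 1.59×10^-6 m⁴, J_CB = 1.76×10^-6 m⁴, so T_A = T₀·(J_AC/a)/((J_AC/a)+(J_CB/b)) = 1123 N·m, T_B = 706.6 N·m.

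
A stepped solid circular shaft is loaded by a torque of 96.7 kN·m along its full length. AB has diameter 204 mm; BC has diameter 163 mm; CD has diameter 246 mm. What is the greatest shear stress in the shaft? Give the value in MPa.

114 MPa

Under the same torque, τ_max = 16T/(πd³) is largest where d is smallest — segment BC (d = 163 mm).
τ_max = 16·96700/(π·(0.163)³) = 1.137×10^8 Pa.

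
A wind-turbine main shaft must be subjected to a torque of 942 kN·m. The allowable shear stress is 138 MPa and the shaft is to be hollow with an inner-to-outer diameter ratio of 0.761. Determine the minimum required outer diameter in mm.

374 mm

For a hollow shaft with d_i/d_o = 0.761: τ_max = 16T/(π d_o³ (1−k⁴)), so d_o = [16T/(π τ_allow (1−k⁴))]^(1/3) = [16·942000/(π·1.38×10^8·0.6646)]^(1/3) = 0.3740 m.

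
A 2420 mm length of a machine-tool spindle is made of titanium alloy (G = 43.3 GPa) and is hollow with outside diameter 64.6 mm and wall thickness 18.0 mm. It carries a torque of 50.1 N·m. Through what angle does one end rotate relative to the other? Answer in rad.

0.00170 rad

J = π(d_o⁴ − d_i⁴)/32 = π(0.0646⁴ − 0.0286⁴)/32 = 1.644×10^-6 m⁴.
θ = T·L/(G·J) = 50.10 × 2.42 / (43.3×10⁹ × 1.644×10^-6) = 1.703×10^-3 rad.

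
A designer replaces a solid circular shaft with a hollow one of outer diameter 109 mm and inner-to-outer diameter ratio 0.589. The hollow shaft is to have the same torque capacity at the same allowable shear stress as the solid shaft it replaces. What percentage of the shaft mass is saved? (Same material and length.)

Equal τ_max and T ⇒ the solid shaft needs d_s³ = d_o³(1−k⁴), so d_s = 109·(1−0.589⁴)^(1/3) = 104.4 mm.
Area ratio A_h/A_s = d_o²(1−k²)/d_s² = (1−k²)/(1−k⁴)^(2/3) = 0.7114.
Mass saving = 1 − 0.7114 = 28.9 %.

28.9 %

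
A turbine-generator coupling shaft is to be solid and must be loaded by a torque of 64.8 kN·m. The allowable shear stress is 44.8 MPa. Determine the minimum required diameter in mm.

195 mm

For a solid shaft τ_max = 16T/(πd³), so d = (16T/(π τ_allow))^(1/3) = (16·64800/(π·4.48×10^7))^(1/3) = 0.1946 m.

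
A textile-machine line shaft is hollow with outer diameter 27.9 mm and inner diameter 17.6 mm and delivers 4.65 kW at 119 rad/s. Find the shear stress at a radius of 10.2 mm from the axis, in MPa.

7.96 MPa

ω = 119 rad/s, so T = P/ω = 4.65×10³ / 119.0 = 39.08 N·m.
J = π(d_o⁴ − d_i⁴)/32 = π(0.0279⁴ − 0.0176⁴)/32 = 5.007×10^-8 m⁴.
Shear stress varies linearly with radius: τ = T·r/J = 39.08 × 0.0102 / 5.007×10^-8 = 7.961×10^6 Pa.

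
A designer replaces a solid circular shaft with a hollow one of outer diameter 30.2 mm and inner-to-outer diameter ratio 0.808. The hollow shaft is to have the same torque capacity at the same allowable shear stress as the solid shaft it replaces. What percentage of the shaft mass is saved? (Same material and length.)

Equal τ_max and T ⇒ the solid shaft needs d_s³ = d_o³(1−k⁴), so d_s = 30.2·(1−0.808⁴)^(1/3) = 25.09 mm.
Area ratio A_h/A_s = d_o²(1−k²)/d_s² = (1−k²)/(1−k⁴)^(2/3) = 0.5027.
Mass saving = 1 − 0.5027 = 49.7 %.

49.7 %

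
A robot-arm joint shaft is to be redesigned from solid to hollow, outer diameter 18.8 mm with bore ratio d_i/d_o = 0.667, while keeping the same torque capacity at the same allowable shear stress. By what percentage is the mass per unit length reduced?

Equal τ_max and T ⇒ the solid shaft needs d_s³ = d_o³(1−k⁴), so d_s = 18.8·(1−0.667⁴)^(1/3) = 17.47 mm.
Area ratio A_h/A_s = d_o²(1−k²)/d_s² = (1−k²)/(1−k⁴)^(2/3) = 0.6430.
Mass saving = 1 − 0.6430 = 35.7 %.

35.7 %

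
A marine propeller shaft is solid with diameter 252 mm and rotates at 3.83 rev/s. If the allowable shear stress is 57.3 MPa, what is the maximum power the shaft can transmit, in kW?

J = πd⁴/32 = π(0.252)⁴/32 = 3.959×10^-4 m⁴.
T_max = τ_allow·J/r = 5.73×10^7 × 3.959×10^-4 / 0.126 = 180000 N·m.
ω = 2π·3.83 = 24.06 rad/s, so P_max = T_max·ω = 4.333×10^6 W.

4330 kW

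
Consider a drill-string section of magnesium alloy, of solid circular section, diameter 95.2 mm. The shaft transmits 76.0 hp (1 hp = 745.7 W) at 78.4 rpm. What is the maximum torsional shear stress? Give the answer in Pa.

ω = 2π·78.4/60 = 8.210 rad/s, so T = P/ω = 76.0×745.7 / 8.210 = 6903 N·m.
J = πd⁴/32 = π(0.0952)⁴/32 = 8.064×10^-6 m⁴.
τ_max = T·r/J = 6903 × 0.0476 / 8.064×10^-6 = 4.075×10^7 Pa.

4.07e7 Pa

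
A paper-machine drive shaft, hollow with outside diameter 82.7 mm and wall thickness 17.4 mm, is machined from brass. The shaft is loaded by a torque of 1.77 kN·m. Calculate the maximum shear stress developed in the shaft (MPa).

J = π(d_o⁴ − d_i⁴)/32 = π(0.0827⁴ − 0.0479⁴)/32 = 4.075×10^-6 m⁴.
τ_max = T·r/J = 1770 × 0.0414 / 4.075×10^-6 = 1.796×10^7 Pa.

18.0 MPa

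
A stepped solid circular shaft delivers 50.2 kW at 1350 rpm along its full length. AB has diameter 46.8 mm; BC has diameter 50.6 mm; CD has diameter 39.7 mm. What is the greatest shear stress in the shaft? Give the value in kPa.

ω = 2π·1350/60 = 141.4 rad/s, so T = P/ω = 50.2×10³ / 141.4 = 355.1 N·m.
Under the same torque, τ_max = 16T/(πd³) is largest where d is smallest — segment CD (d = 39.7 mm).
τ_max = 16·355.1/(π·(0.0397)³) = 2.890×10^7 Pa.

28900 kPa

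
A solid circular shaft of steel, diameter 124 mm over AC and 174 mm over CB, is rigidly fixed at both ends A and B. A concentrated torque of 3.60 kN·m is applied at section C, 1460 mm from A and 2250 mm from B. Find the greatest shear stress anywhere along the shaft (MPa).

Compatibility: T_A·a/J_AC = T_B·b/J_CB with T_A + T_B = T₀.
J_AC = 2.32×10^-5 m⁴, J_CB = 9.00×10^-5 m⁴, so T_A = T₀·(J_AC/a)/((J_AC/a)+(J_CB/b)) = 1024 N·m, T_B = 2576 N·m.
τ in each portion: τ_AC = 2.74×10^6 Pa, τ_CB = 2.49×10^6 Pa; maximum is in AC.
τ_max = T_AC·r/J = 1024·0.0620/2.32×10^-5 = 2.735×10^6 Pa.

2.74 MPa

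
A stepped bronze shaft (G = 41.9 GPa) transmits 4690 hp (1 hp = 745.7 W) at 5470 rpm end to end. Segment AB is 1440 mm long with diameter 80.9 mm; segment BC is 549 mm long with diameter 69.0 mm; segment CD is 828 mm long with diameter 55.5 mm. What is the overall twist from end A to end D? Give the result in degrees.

ω = 2π·5470/60 = 572.8 rad/s, so T = P/ω = 4690×745.7 / 572.8 = 6105 N·m.
J_AB = π(0.0809)⁴/32 = 4.21×10^-6 m⁴; J_BC = π(0.0690)⁴/32 = 2.23×10^-6 m⁴; J_CD = π(0.0555)⁴/32 = 9.31×10^-7 m⁴.
θ = (T/G)·Σ L_i/J_i = (6105/41.9×10⁹)·(1.44/4.21×10^-6 + 0.549/2.23×10^-6 + 0.828/9.31×10^-7) = 0.2154 rad.

12.3°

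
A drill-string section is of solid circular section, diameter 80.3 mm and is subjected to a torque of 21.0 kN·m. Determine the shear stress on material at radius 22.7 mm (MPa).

J = πd⁴/32 = π(0.0803)⁴/32 = 4.082×10^-6 m⁴.
Shear stress varies linearly with radius: τ = T·r/J = 21000 × 0.0227 / 4.082×10^-6 = 1.168×10^8 Pa.

117 MPa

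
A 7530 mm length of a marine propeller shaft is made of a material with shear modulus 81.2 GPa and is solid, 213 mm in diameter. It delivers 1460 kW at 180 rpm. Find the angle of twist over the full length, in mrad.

35.5 mrad

ω = 2π·180/60 = 18.85 rad/s, so T = P/ω = 1460×10³ / 18.85 = 77460 N·m.
J = πd⁴/32 = π(0.213)⁴/32 = 2.021×10^-4 m⁴.
θ = T·L/(G·J) = 77460 × 7.53 / (81.2×10⁹ × 2.021×10^-4) = 0.03554 rad.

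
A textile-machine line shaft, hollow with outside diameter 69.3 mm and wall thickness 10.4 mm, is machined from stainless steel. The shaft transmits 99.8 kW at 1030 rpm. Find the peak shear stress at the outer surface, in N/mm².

18.6 N/mm²

ω = 2π·1030/60 = 107.9 rad/s, so T = P/ω = 99.8×10³ / 107.9 = 925.3 N·m.
J = π(d_o⁴ − d_i⁴)/32 = π(0.0693⁴ − 0.0485⁴)/32 = 1.721×10^-6 m⁴.
τ_max = T·r/J = 925.3 × 0.0347 / 1.721×10^-6 = 1.863×10^7 Pa.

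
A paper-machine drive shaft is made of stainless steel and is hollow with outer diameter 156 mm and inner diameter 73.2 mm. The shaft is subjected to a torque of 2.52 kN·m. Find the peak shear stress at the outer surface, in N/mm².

3.55 N/mm²

J = π(d_o⁴ − d_i⁴)/32 = π(0.156⁴ − 0.0732⁴)/32 = 5.532×10^-5 m⁴.
τ_max = T·r/J = 2520 × 0.0780 / 5.532×10^-5 = 3.553×10^6 Pa.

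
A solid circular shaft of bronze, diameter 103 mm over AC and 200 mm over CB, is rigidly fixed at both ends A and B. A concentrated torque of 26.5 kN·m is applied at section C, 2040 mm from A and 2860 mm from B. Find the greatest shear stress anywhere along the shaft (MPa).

Compatibility: T_A·a/J_AC = T_B·b/J_CB with T_A + T_B = T₀.
J_AC = 1.10×10^-5 m⁴, J_CB = 1.57×10^-4 m⁴, so T_A = T₀·(J_AC/a)/((J_AC/a)+(J_CB/b)) = 2379 N·m, T_B = 24120 N·m.
τ in each portion: τ_AC = 1.11×10^7 Pa, τ_CB = 1.54×10^7 Pa; maximum is in CB.
τ_max = T_CB·r/J = 24120·0.100/1.57×10^-4 = 1.536×10^7 Pa.

15.4 MPa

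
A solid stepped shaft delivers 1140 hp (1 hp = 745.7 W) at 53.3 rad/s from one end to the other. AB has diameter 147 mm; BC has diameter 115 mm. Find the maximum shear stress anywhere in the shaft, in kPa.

ω = 53.3 rad/s, so T = P/ω = 1140×745.7 / 53.30 = 15950 N·m.
Under the same torque, τ_max = 16T/(πd³) is largest where d is smallest — segment BC (d = 115 mm).
τ_max = 16·15950/(π·(0.115)³) = 5.341×10^7 Pa.

53400 kPa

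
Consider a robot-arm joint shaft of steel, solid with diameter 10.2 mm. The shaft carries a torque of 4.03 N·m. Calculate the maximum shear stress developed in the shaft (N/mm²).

19.3 N/mm²

J = πd⁴/32 = π(0.0102)⁴/32 = 1.063×10^-9 m⁴.
τ_max = T·r/J = 4.030 × 0.00510 / 1.063×10^-9 = 1.934×10^7 Pa.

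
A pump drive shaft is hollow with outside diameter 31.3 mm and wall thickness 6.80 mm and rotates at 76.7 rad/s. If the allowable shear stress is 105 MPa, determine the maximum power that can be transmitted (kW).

J = π(d_o⁴ − d_i⁴)/32 = π(0.0313⁴ − 0.0177⁴)/32 = 8.459×10^-8 m⁴.
T_max = τ_allow·J/r = 1.05×10^8 × 8.459×10^-8 / 0.0157 = 567.5 N·m.
ω = 76.7 rad/s, so P_max = T_max·ω = 4.353×10^4 W.

43.5 kW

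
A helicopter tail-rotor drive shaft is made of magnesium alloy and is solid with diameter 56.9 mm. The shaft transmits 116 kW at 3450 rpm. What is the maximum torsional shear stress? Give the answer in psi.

ω = 2π·3450/60 = 361.3 rad/s, so T = P/ω = 116×10³ / 361.3 = 321.1 N·m.
J = πd⁴/32 = π(0.0569)⁴/32 = 1.029×10^-6 m⁴.
τ_max = T·r/J = 321.1 × 0.0284 / 1.029×10^-6 = 8.877×10^6 Pa.

1290 psi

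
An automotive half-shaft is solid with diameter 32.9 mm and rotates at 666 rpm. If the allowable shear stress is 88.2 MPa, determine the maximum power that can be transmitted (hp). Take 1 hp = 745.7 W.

J = πd⁴/32 = π(0.0329)⁴/32 = 1.150×10^-7 m⁴.
T_max = τ_allow·J/r = 8.82×10^7 × 1.150×10^-7 / 0.0164 = 616.7 N·m.
ω = 2π·666/60 = 69.74 rad/s, so P_max = T_max·ω = 4.301×10^4 W.

57.7 hp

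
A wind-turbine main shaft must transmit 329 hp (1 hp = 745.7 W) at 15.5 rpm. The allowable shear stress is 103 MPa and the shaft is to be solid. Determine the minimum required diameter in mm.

ω = 2π·15.5/60 = 1.623 rad/s, so T = P/ω = 329×745.7 / 1.623 = 151100 N·m.
For a solid shaft τ_max = 16T/(πd³), so d = (16T/(π τ_allow))^(1/3) = (16·151100/(π·1.03×10^8))^(1/3) = 0.1955 m.

196 mm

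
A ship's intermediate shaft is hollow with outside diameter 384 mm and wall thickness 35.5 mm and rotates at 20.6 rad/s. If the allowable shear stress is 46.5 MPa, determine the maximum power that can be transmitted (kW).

5950 kW

J = π(d_o⁴ − d_i⁴)/32 = π(0.384⁴ − 0.313⁴)/32 = 1.192×10^-3 m⁴.
T_max = τ_allow·J/r = 4.65×10^7 × 1.192×10^-3 / 0.192 = 288800 N·m.
ω = 20.6 rad/s, so P_max = T_max·ω = 5.949×10^6 W.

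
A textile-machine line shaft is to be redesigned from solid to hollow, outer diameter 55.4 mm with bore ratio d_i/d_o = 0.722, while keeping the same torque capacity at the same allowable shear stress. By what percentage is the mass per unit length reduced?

40.9 %

Equal τ_max and T ⇒ the solid shaft needs d_s³ = d_o³(1−k⁴), so d_s = 55.4·(1−0.722⁴)^(1/3) = 49.84 mm.
Area ratio A_h/A_s = d_o²(1−k²)/d_s² = (1−k²)/(1−k⁴)^(2/3) = 0.5914.
Mass saving = 1 − 0.5914 = 40.9 %.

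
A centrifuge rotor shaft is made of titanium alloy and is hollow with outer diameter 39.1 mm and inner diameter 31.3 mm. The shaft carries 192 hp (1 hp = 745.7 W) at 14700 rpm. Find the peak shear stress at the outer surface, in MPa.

ω = 2π·14700/60 = 1539 rad/s, so T = P/ω = 192×745.7 / 1539 = 93.01 N·m.
J = π(d_o⁴ − d_i⁴)/32 = π(0.0391⁴ − 0.0313⁴)/32 = 1.352×10^-7 m⁴.
τ_max = T·r/J = 93.01 × 0.0196 / 1.352×10^-7 = 1.345×10^7 Pa.

13.4 MPa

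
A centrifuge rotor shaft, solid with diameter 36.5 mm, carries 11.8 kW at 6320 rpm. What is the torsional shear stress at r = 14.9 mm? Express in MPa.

ω = 2π·6320/60 = 661.8 rad/s, so T = P/ω = 11.8×10³ / 661.8 = 17.83 N·m.
J = πd⁴/32 = π(0.0365)⁴/32 = 1.742×10^-7 m⁴.
Shear stress varies linearly with radius: τ = T·r/J = 17.83 × 0.0149 / 1.742×10^-7 = 1.525×10^6 Pa.

1.52 MPa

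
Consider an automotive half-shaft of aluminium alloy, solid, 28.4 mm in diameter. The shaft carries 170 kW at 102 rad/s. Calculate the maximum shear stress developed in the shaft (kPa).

ω = 102 rad/s, so T = P/ω = 170×10³ / 102.0 = 1667 N·m.
J = πd⁴/32 = π(0.0284)⁴/32 = 6.387×10^-8 m⁴.
τ_max = T·r/J = 1667 × 0.0142 / 6.387×10^-8 = 3.706×10^8 Pa.

371000 kPa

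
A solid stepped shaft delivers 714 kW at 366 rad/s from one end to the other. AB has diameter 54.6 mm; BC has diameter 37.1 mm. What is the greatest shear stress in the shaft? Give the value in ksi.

ω = 366 rad/s, so T = P/ω = 714×10³ / 366.0 = 1951 N·m.
Under the same torque, τ_max = 16T/(πd³) is largest where d is smallest — segment BC (d = 37.1 mm).
τ_max = 16·1951/(π·(0.0371)³) = 1.946×10^8 Pa.

28.2 ksi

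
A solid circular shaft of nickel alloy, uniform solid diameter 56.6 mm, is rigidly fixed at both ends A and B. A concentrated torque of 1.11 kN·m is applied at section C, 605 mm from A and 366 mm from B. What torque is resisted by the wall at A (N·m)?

418 N·m

With uniform GJ and both ends fixed, compatibility θ_AC = θ_CB gives T_A·a = T_B·b, together with T_A + T_B = T₀.
T_A = T₀·b/(a+b) = 1110·366/971.0 = 418.4 N·m; T_B = 691.6 N·m.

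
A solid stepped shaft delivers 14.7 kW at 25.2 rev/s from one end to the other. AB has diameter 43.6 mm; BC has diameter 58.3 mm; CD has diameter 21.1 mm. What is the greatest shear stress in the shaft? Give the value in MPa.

50.3 MPa

ω = 2π·25.2 = 158.3 rad/s, so T = P/ω = 14.7×10³ / 158.3 = 92.84 N·m.
Under the same torque, τ_max = 16T/(πd³) is largest where d is smallest — segment CD (d = 21.1 mm).
τ_max = 16·92.84/(π·(0.0211)³) = 5.033×10^7 Pa.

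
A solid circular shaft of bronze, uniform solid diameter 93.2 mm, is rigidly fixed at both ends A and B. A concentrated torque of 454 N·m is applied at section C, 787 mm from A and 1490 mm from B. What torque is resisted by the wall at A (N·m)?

297 N·m

With uniform GJ and both ends fixed, compatibility θ_AC = θ_CB gives T_A·a = T_B·b, together with T_A + T_B = T₀.
T_A = T₀·b/(a+b) = 454.0·1490/2277 = 297.1 N·m; T_B = 156.9 N·m.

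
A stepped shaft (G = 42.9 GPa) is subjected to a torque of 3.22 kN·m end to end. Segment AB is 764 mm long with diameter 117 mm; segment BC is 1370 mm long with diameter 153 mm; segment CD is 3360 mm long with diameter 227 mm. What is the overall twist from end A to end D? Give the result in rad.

J_AB = π(0.117)⁴/32 = 1.84×10^-5 m⁴; J_BC = π(0.153)⁴/32 = 5.38×10^-5 m⁴; J_CD = π(0.227)⁴/32 = 2.61×10^-4 m⁴.
θ = (T/G)·Σ L_i/J_i = (3220/42.9×10⁹)·(0.764/1.84×10^-5 + 1.37/5.38×10^-5 + 3.36/2.61×10^-4) = 5.996×10^-3 rad.

0.00600 rad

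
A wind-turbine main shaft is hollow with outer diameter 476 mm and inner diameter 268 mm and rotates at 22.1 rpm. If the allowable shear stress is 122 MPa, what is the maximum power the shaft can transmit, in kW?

5380 kW

J = π(d_o⁴ − d_i⁴)/32 = π(0.476⁴ − 0.268⁴)/32 = 4.534×10^-3 m⁴.
T_max = τ_allow·J/r = 1.22×10^8 × 4.534×10^-3 / 0.238 = 2.324e6 N·m.
ω = 2π·22.1/60 = 2.314 rad/s, so P_max = T_max·ω = 5.378×10^6 W.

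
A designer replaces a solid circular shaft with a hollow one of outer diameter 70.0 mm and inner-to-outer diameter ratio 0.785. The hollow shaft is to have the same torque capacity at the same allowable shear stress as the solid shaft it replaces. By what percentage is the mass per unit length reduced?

47.2 %

Equal τ_max and T ⇒ the solid shaft needs d_s³ = d_o³(1−k⁴), so d_s = 70.0·(1−0.785⁴)^(1/3) = 59.70 mm.
Area ratio A_h/A_s = d_o²(1−k²)/d_s² = (1−k²)/(1−k⁴)^(2/3) = 0.5277.
Mass saving = 1 − 0.5277 = 47.2 %.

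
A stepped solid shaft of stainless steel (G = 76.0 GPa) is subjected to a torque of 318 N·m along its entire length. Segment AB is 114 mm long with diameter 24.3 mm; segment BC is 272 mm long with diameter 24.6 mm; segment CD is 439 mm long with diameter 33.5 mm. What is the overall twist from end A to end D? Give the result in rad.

0.0604 rad

J_AB = π(0.0243)⁴/32 = 3.42×10^-8 m⁴; J_BC = π(0.0246)⁴/32 = 3.60×10^-8 m⁴; J_CD = π(0.0335)⁴/32 = 1.24×10^-7 m⁴.
θ = (T/G)·Σ L_i/J_i = (318.0/76.0×10⁹)·(0.114/3.42×10^-8 + 0.272/3.60×10^-8 + 0.439/1.24×10^-7) = 0.06045 rad.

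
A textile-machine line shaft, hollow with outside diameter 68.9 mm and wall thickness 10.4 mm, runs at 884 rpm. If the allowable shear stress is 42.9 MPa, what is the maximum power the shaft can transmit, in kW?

194 kW

J = π(d_o⁴ − d_i⁴)/32 = π(0.0689⁴ − 0.0481⁴)/32 = 1.687×10^-6 m⁴.
T_max = τ_allow·J/r = 4.29×10^7 × 1.687×10^-6 / 0.0345 = 2101 N·m.
ω = 2π·884/60 = 92.57 rad/s, so P_max = T_max·ω = 1.945×10^5 W.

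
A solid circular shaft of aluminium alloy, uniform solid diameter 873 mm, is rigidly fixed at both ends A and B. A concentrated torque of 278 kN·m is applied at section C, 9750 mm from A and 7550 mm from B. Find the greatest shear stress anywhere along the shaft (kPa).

With uniform GJ and both ends fixed, compatibility θ_AC = θ_CB gives T_A·a = T_B·b, together with T_A + T_B = T₀.
T_A = T₀·b/(a+b) = 278000·7550/17300 = 121300 N·m; T_B = 156700 N·m.
τ in each portion: τ_AC = 9.29×10^5 Pa, τ_CB = 1.20×10^6 Pa; maximum is in CB.
τ_max = T_CB·r/J = 156700·0.436/0.0570 = 1.199×10^6 Pa.

1200 kPa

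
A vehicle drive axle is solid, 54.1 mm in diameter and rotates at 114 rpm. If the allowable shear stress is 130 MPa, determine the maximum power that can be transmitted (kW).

J = πd⁴/32 = π(0.0541)⁴/32 = 8.410×10^-7 m⁴.
T_max = τ_allow·J/r = 1.30×10^8 × 8.410×10^-7 / 0.0271 = 4042 N·m.
ω = 2π·114/60 = 11.94 rad/s, so P_max = T_max·ω = 4.825×10^4 W.

48.3 kW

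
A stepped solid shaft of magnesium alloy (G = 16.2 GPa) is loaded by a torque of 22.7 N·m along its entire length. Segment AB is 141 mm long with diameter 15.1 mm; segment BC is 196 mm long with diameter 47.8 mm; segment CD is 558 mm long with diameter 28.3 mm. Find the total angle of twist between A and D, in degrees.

J_AB = π(0.0151)⁴/32 = 5.10×10^-9 m⁴; J_BC = π(0.0478)⁴/32 = 5.13×10^-7 m⁴; J_CD = π(0.0283)⁴/32 = 6.30×10^-8 m⁴.
θ = (T/G)·Σ L_i/J_i = (22.70/16.2×10⁹)·(0.141/5.10×10^-9 + 0.196/5.13×10^-7 + 0.558/6.30×10^-8) = 0.05166 rad.

2.96°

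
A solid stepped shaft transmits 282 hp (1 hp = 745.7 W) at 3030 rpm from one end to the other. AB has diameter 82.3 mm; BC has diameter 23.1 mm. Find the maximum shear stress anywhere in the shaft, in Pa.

ω = 2π·3030/60 = 317.3 rad/s, so T = P/ω = 282×745.7 / 317.3 = 662.7 N·m.
Under the same torque, τ_max = 16T/(πd³) is largest where d is smallest — segment BC (d = 23.1 mm).
τ_max = 16·662.7/(π·(0.0231)³) = 2.738×10^8 Pa.

2.74e8 Pa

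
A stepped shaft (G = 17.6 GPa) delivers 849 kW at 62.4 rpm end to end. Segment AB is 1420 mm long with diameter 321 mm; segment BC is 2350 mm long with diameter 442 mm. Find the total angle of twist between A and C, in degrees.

0.841°

ω = 2π·62.4/60 = 6.535 rad/s, so T = P/ω = 849×10³ / 6.535 = 129900 N·m.
J_AB = π(0.321)⁴/32 = 1.04×10^-3 m⁴; J_BC = π(0.442)⁴/32 = 3.75×10^-3 m⁴.
θ = (T/G)·Σ L_i/J_i = (129900/17.6×10⁹)·(1.42/1.04×10^-3 + 2.35/3.75×10^-3) = 0.01469 rad.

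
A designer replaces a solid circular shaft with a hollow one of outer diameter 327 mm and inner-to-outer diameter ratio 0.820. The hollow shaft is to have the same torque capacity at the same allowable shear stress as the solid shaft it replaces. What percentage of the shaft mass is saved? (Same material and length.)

Equal τ_max and T ⇒ the solid shaft needs d_s³ = d_o³(1−k⁴), so d_s = 327·(1−0.820⁴)^(1/3) = 267.6 mm.
Area ratio A_h/A_s = d_o²(1−k²)/d_s² = (1−k²)/(1−k⁴)^(2/3) = 0.4893.
Mass saving = 1 − 0.4893 = 51.1 %.

51.1 %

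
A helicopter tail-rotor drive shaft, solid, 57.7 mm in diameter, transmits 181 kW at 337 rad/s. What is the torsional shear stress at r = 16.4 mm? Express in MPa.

8.09 MPa

ω = 337 rad/s, so T = P/ω = 181×10³ / 337.0 = 537.1 N·m.
J = πd⁴/32 = π(0.0577)⁴/32 = 1.088×10^-6 m⁴.
Shear stress varies linearly with radius: τ = T·r/J = 537.1 × 0.0164 / 1.088×10^-6 = 8.094×10^6 Pa.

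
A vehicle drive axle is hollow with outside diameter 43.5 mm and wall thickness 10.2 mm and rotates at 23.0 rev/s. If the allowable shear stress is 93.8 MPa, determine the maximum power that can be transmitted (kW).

J = π(d_o⁴ − d_i⁴)/32 = π(0.0435⁴ − 0.0231⁴)/32 = 3.236×10^-7 m⁴.
T_max = τ_allow·J/r = 9.38×10^7 × 3.236×10^-7 / 0.0217 = 1395 N·m.
ω = 2π·23.0 = 144.5 rad/s, so P_max = T_max·ω = 2.017×10^5 W.

202 kW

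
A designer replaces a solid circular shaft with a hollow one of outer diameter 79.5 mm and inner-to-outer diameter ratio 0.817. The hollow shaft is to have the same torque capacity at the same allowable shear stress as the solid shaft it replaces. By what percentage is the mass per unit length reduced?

50.7 %

Equal τ_max and T ⇒ the solid shaft needs d_s³ = d_o³(1−k⁴), so d_s = 79.5·(1−0.817⁴)^(1/3) = 65.31 mm.
Area ratio A_h/A_s = d_o²(1−k²)/d_s² = (1−k²)/(1−k⁴)^(2/3) = 0.4927.
Mass saving = 1 − 0.4927 = 50.7 %.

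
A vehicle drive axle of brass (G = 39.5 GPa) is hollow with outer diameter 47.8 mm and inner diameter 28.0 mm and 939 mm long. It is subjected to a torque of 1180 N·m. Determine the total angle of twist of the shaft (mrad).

J = π(d_o⁴ − d_i⁴)/32 = π(0.0478⁴ − 0.0280⁴)/32 = 4.522×10^-7 m⁴.
θ = T·L/(G·J) = 1180 × 0.939 / (39.5×10⁹ × 4.522×10^-7) = 0.06204 rad.

62.0 mrad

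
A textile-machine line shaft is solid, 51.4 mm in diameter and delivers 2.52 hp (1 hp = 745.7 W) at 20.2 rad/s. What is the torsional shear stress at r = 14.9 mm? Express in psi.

ω = 20.2 rad/s, so T = P/ω = 2.52×745.7 / 20.20 = 93.03 N·m.
J = πd⁴/32 = π(0.0514)⁴/32 = 6.853×10^-7 m⁴.
Shear stress varies linearly with radius: τ = T·r/J = 93.03 × 0.0149 / 6.853×10^-7 = 2.023×10^6 Pa.

293 psi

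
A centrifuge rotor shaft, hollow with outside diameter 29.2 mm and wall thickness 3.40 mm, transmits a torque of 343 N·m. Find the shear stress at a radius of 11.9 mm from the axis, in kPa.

J = π(d_o⁴ − d_i⁴)/32 = π(0.0292⁴ − 0.0224⁴)/32 = 4.666×10^-8 m⁴.
Shear stress varies linearly with radius: τ = T·r/J = 343.0 × 0.0119 / 4.666×10^-8 = 8.749×10^7 Pa.

87500 kPa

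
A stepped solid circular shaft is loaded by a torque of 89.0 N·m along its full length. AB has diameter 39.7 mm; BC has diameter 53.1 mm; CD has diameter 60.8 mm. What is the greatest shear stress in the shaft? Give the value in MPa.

Under the same torque, τ_max = 16T/(πd³) is largest where d is smallest — segment AB (d = 39.7 mm).
τ_max = 16·89.00/(π·(0.0397)³) = 7.244×10^6 Pa.

7.24 MPa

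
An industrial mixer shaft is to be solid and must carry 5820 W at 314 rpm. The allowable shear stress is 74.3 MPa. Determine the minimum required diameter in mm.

ω = 2π·314/60 = 32.88 rad/s, so T = P/ω = 5820 / 32.88 = 177.0 N·m.
For a solid shaft τ_max = 16T/(πd³), so d = (16T/(π τ_allow))^(1/3) = (16·177.0/(π·7.43×10^7))^(1/3) = 0.02298 m.

23.0 mm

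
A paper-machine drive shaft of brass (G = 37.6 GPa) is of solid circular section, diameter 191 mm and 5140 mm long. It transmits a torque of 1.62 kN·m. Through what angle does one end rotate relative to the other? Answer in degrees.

J = πd⁴/32 = π(0.191)⁴/32 = 1.307×10^-4 m⁴.
θ = T·L/(G·J) = 1620 × 5.14 / (37.6×10⁹ × 1.307×10^-4) = 1.695×10^-3 rad.

0.0971°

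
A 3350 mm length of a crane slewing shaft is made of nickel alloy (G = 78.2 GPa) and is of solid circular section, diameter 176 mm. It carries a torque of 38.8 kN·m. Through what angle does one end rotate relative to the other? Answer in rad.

J = πd⁴/32 = π(0.176)⁴/32 = 9.420×10^-5 m⁴.
θ = T·L/(G·J) = 38800 × 3.35 / (78.2×10⁹ × 9.420×10^-5) = 0.01764 rad.

0.0176 rad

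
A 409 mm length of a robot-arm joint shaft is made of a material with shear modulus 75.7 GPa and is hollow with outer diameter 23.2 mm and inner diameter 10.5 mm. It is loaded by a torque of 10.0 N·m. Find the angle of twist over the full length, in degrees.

0.114°

J = π(d_o⁴ − d_i⁴)/32 = π(0.0232⁴ − 0.0105⁴)/32 = 2.725×10^-8 m⁴.
θ = T·L/(G·J) = 10.00 × 0.409 / (75.7×10⁹ × 2.725×10^-8) = 1.983×10^-3 rad.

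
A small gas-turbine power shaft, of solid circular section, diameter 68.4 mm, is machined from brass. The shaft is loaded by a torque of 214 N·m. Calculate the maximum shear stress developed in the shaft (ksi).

J = πd⁴/32 = π(0.0684)⁴/32 = 2.149×10^-6 m⁴.
τ_max = T·r/J = 214.0 × 0.0342 / 2.149×10^-6 = 3.406×10^6 Pa.

0.494 ksi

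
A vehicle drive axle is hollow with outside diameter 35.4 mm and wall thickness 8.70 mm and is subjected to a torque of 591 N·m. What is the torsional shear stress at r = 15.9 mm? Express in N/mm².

65.3 N/mm²

J = π(d_o⁴ − d_i⁴)/32 = π(0.0354⁴ − 0.0180⁴)/32 = 1.439×10^-7 m⁴.
Shear stress varies linearly with radius: τ = T·r/J = 591.0 × 0.0159 / 1.439×10^-7 = 6.532×10^7 Pa.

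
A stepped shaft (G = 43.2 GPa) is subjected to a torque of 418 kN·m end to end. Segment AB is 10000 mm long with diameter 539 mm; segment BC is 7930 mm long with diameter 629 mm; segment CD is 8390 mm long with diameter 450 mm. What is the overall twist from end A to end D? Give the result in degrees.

2.11°

J_AB = π(0.539)⁴/32 = 8.29×10^-3 m⁴; J_BC = π(0.629)⁴/32 = 0.0154 m⁴; J_CD = π(0.450)⁴/32 = 4.03×10^-3 m⁴.
θ = (T/G)·Σ L_i/J_i = (418000/43.2×10⁹)·(10.0/8.29×10^-3 + 7.93/0.0154 + 8.39/4.03×10^-3) = 0.03684 rad.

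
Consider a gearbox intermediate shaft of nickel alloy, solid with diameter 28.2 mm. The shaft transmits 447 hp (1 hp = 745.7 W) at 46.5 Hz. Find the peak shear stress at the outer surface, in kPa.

259000 kPa

ω = 2π·46.5 = 292.2 rad/s, so T = P/ω = 447×745.7 / 292.2 = 1141 N·m.
J = πd⁴/32 = π(0.0282)⁴/32 = 6.209×10^-8 m⁴.
τ_max = T·r/J = 1141 × 0.0141 / 6.209×10^-8 = 2.591×10^8 Pa.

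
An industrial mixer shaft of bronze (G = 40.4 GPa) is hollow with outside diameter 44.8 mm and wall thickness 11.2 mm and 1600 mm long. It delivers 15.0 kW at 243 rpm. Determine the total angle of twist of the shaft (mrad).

ω = 2π·243/60 = 25.45 rad/s, so T = P/ω = 15.0×10³ / 25.45 = 589.5 N·m.
J = π(d_o⁴ − d_i⁴)/32 = π(0.0448⁴ − 0.0224⁴)/32 = 3.708×10^-7 m⁴.
θ = T·L/(G·J) = 589.5 × 1.60 / (40.4×10⁹ × 3.708×10^-7) = 0.06297 rad.

63.0 mrad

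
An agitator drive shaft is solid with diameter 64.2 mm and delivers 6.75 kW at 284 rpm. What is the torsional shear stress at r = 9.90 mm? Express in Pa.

1.35e6 Pa

ω = 2π·284/60 = 29.74 rad/s, so T = P/ω = 6.75×10³ / 29.74 = 227.0 N·m.
J = πd⁴/32 = π(0.0642)⁴/32 = 1.668×10^-6 m⁴.
Shear stress varies linearly with radius: τ = T·r/J = 227.0 × 0.00990 / 1.668×10^-6 = 1.347×10^6 Pa.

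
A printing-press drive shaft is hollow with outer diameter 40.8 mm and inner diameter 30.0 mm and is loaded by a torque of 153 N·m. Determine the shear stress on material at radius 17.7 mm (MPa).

J = π(d_o⁴ − d_i⁴)/32 = π(0.0408⁴ − 0.0300⁴)/32 = 1.925×10^-7 m⁴.
Shear stress varies linearly with radius: τ = T·r/J = 153.0 × 0.0177 / 1.925×10^-7 = 1.407×10^7 Pa.

14.1 MPa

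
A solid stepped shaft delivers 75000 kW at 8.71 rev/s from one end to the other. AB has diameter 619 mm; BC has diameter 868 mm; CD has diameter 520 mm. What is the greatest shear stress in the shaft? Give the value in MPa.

49.6 MPa

ω = 2π·8.71 = 54.73 rad/s, so T = P/ω = 75000×10³ / 54.73 = 1.370e6 N·m.
Under the same torque, τ_max = 16T/(πd³) is largest where d is smallest — segment CD (d = 520 mm).
τ_max = 16·1.370e6/(π·(0.520)³) = 4.964×10^7 Pa.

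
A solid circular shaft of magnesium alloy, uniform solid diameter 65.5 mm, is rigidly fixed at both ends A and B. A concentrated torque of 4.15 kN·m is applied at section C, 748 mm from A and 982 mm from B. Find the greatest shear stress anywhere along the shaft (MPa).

With uniform GJ and both ends fixed, compatibility θ_AC = θ_CB gives T_A·a = T_B·b, together with T_A + T_B = T₀.
T_A = T₀·b/(a+b) = 4150·982/1730 = 2356 N·m; T_B = 1794 N·m.
τ in each portion: τ_AC = 4.27×10^7 Pa, τ_CB = 3.25×10^7 Pa; maximum is in AC.
τ_max = T_AC·r/J = 2356·0.0328/1.81×10^-6 = 4.269×10^7 Pa.

42.7 MPa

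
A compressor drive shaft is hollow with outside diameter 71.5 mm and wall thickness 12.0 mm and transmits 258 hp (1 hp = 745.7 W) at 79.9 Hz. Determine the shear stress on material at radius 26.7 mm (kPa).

ω = 2π·79.9 = 502.0 rad/s, so T = P/ω = 258×745.7 / 502.0 = 383.2 N·m.
J = π(d_o⁴ − d_i⁴)/32 = π(0.0715⁴ − 0.0475⁴)/32 = 2.066×10^-6 m⁴.
Shear stress varies linearly with radius: τ = T·r/J = 383.2 × 0.0267 / 2.066×10^-6 = 4.953×10^6 Pa.

4950 kPa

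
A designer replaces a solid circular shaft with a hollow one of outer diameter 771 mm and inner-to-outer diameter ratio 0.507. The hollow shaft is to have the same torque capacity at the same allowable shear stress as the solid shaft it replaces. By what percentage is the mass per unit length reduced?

22.2 %

Equal τ_max and T ⇒ the solid shaft needs d_s³ = d_o³(1−k⁴), so d_s = 771·(1−0.507⁴)^(1/3) = 753.6 mm.
Area ratio A_h/A_s = d_o²(1−k²)/d_s² = (1−k²)/(1−k⁴)^(2/3) = 0.7776.
Mass saving = 1 − 0.7776 = 22.2 %.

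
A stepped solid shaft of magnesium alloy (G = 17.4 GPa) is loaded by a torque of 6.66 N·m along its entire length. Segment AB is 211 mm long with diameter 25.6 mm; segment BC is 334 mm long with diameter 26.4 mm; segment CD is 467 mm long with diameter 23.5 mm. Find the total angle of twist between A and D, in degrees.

0.605°

J_AB = π(0.0256)⁴/32 = 4.22×10^-8 m⁴; J_BC = π(0.0264)⁴/32 = 4.77×10^-8 m⁴; J_CD = π(0.0235)⁴/32 = 2.99×10^-8 m⁴.
θ = (T/G)·Σ L_i/J_i = (6.660/17.4×10⁹)·(0.211/4.22×10^-8 + 0.334/4.77×10^-8 + 0.467/2.99×10^-8) = 0.01057 rad.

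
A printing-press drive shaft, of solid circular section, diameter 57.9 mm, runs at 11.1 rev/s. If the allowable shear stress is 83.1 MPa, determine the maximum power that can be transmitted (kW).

J = πd⁴/32 = π(0.0579)⁴/32 = 1.103×10^-6 m⁴.
T_max = τ_allow·J/r = 8.31×10^7 × 1.103×10^-6 / 0.0290 = 3167 N·m.
ω = 2π·11.1 = 69.74 rad/s, so P_max = T_max·ω = 2.209×10^5 W.

221 kW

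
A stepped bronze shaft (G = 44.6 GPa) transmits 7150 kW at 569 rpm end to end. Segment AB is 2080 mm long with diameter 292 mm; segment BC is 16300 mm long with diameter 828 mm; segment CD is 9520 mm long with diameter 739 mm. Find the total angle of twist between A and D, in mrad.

ω = 2π·569/60 = 59.59 rad/s, so T = P/ω = 7150×10³ / 59.59 = 120000 N·m.
J_AB = π(0.292)⁴/32 = 7.14×10^-4 m⁴; J_BC = π(0.828)⁴/32 = 0.0461 m⁴; J_CD = π(0.739)⁴/32 = 0.0293 m⁴.
θ = (T/G)·Σ L_i/J_i = (120000/44.6×10⁹)·(2.08/7.14×10^-4 + 16.3/0.0461 + 9.52/0.0293) = 9.666×10^-3 rad.

9.67 mrad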